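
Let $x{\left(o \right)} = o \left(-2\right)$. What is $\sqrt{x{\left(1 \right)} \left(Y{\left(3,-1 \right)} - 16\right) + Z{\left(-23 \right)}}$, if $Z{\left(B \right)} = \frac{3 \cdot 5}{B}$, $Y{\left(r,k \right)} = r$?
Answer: $\frac{\sqrt{13409}}{23} \approx 5.0347$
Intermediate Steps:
$x{\left(o \right)} = - 2 o$
$Z{\left(B \right)} = \frac{15}{B}$
$\sqrt{x{\left(1 \right)} \left(Y{\left(3,-1 \right)} - 16\right) + Z{\left(-23 \right)}} = \sqrt{\left(-2\right) 1 \left(3 - 16\right) + \frac{15}{-23}} = \sqrt{\left(-2\right) \left(-13\right) + 15 \left(- \frac{1}{23}\right)} = \sqrt{26 - \frac{15}{23}} = \sqrt{\frac{583}{23}} = \frac{\sqrt{13409}}{23}$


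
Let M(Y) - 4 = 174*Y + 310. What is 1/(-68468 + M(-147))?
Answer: -1/93732 ≈ -1.0669e-5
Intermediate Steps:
M(Y) = 314 + 174*Y (M(Y) = 4 + (174*Y + 310) = 4 + (310 + 174*Y) = 314 + 174*Y)
1/(-68468 + M(-147)) = 1/(-68468 + (314 + 174*(-147))) = 1/(-68468 + (314 - 25578)) = 1/(-68468 - 25264) = 1/(-93732) = -1/93732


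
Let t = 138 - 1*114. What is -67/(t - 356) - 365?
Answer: -121113/332 ≈ -364.80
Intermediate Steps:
t = 24 (t = 138 - 114 = 24)
-67/(t - 356) - 365 = -67/(24 - 356) - 365 = -67/(-332) - 365 = -1/332*(-67) - 365 = 67/332 - 365 = -121113/332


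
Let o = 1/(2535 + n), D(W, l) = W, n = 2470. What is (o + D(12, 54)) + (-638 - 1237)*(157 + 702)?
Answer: -8061118064/5005 ≈ -1.6106e+6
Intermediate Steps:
o = 1/5005 (o = 1/(2535 + 2470) = 1/5005 ≈ 0.00019980)
(o + D(12, 54)) + (-638 - 1237)*(157 + 702) = (1/5005 + 12) + (-638 - 1237)*(157 + 702) = 60061/5005 - 1875*859 = 60061/5005 - 1610625 = -8061118064/5005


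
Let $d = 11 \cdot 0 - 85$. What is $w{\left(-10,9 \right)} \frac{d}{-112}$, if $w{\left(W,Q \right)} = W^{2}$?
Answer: $\frac{2125}{28} \approx 75.893$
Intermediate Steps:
$d = -85$ ($d = 0 - 85 = -85$)
$w{\left(-10,9 \right)} \frac{d}{-112} = \left(-10\right)^{2} \left(- \frac{85}{-112}\right) = 100 \left(\left(-85\right) \left(- \frac{1}{112}\right)\right) = 100 \cdot \frac{85}{112} = \frac{2125}{28}$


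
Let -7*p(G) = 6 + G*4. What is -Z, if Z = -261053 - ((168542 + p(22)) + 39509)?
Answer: 3283634/7 ≈ 4.6909e+5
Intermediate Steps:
p(G) = -6/7 - 4*G/7 (p(G) = -(6 + G*4)/7 = -(6 + 4*G)/7 = -6/7 - 4*G/7)
Z = -3283634/7 (Z = -261053 - ((168542 + (-6/7 - 4/7*22)) + 39509) = -261053 - ((168542 + (-6/7 - 88/7)) + 39509) = -261053 - ((168542 - 94/7) + 39509) = -261053 - (1179700/7 + 39509) = -261053 - 1*1456263/7 = -261053 - 1456263/7 = -3283634/7 ≈ -4.6909e+5)
-Z = -1*(-3283634/7) = 3283634/7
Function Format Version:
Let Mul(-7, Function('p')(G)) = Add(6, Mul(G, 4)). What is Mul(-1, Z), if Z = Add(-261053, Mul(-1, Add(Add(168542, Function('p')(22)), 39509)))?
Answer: Rational(3283634, 7) ≈ 4.6909e+5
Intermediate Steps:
Function('p')(G) = Add(Rational(-6, 7), Mul(Rational(-4, 7), G)) (Function('p')(G) = Mul(Rational(-1, 7), Add(6, Mul(G, 4))) = Mul(Rational(-1, 7), Add(6, Mul(4, G))) = Add(Rational(-6, 7), Mul(Rational(-4, 7), G)))
Z = Rational(-3283634, 7) (Z = Add(-261053, Mul(-1, Add(Add(168542, Add(Rational(-6, 7), Mul(Rational(-4, 7), 22))), 39509))) = Add(-261053, Mul(-1, Add(Add(168542, Add(Rational(-6, 7), Rational(-88, 7))), 39509))) = Add(-261053, Mul(-1, Add(Add(168542, Rational(-94, 7)), 39509))) = Add(-261053, Mul(-1, Add(Rational(1179700, 7), 39509))) = Add(-261053, Mul(-1, Rational(1456263, 7))) = Add(-261053, Rational(-1456263, 7)) = Rational(-3283634, 7) ≈ -4.6909e+5)
Mul(-1, Z) = Mul(-1, Rational(-3283634, 7)) = Rational(3283634, 7)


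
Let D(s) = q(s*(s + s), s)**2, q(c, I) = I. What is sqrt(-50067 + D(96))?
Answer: 3*I*sqrt(4539) ≈ 202.12*I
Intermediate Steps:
D(s) = s**2
sqrt(-50067 + D(96)) = sqrt(-50067 + 96**2) = sqrt(-50067 + 9216) = sqrt(-40851) = 3*I*sqrt(4539)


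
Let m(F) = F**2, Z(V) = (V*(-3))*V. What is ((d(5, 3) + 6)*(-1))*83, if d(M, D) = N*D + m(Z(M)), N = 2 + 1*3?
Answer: -468618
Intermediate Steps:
Z(V) = -3*V**2 (Z(V) = (-3*V)*V = -3*V**2)
N = 5 (N = 2 + 3 = 5)
d(M, D) = 5*D + 9*M**4 (d(M, D) = 5*D + (-3*M**2)**2 = 5*D + 9*M**4)
((d(5, 3) + 6)*(-1))*83 = (((5*3 + 9*5**4) + 6)*(-1))*83 = (((15 + 9*625) + 6)*(-1))*83 = (((15 + 5625) + 6)*(-1))*83 = ((5640 + 6)*(-1))*83 = (5646*(-1))*83 = -5646*83 = -468618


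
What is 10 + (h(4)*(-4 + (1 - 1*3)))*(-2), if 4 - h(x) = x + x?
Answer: -38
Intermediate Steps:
h(x) = 4 - 2*x (h(x) = 4 - (x + x) = 4 - 2*x)
10 + (h(4)*(-4 + (1 - 1*3)))*(-2) = 10 + ((4 - 2*4)*(-4 + (1 - 1*3)))*(-2) = 10 + ((4 - 8)*(-4 + (1 - 3)))*(-2) = 10 - 4*(-4 - 2)*(-2) = 10 - 4*(-6)*(-2) = 10 + 24*(-2) = 10 - 48 = -38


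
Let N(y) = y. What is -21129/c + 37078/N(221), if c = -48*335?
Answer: 200294583/1184560 ≈ 169.09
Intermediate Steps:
c = -16080
-21129/c + 37078/N(221) = -21129/(-16080) + 37078/221 = -21129*(-1/16080) + 37078*(1/221) = 7043/5360 + 37078/221 = 200294583/1184560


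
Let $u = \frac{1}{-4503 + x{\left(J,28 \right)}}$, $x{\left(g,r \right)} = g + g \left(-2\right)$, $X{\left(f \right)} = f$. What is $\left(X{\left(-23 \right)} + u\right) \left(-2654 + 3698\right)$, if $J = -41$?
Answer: $- \frac{53571294}{2231} \approx -24012.0$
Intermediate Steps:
$x{\left(g,r \right)} = - g$ ($x{\left(g,r \right)} = g - 2 g = - g$)
$u = - \frac{1}{4462}$ ($u = \frac{1}{-4503 - -41} = \frac{1}{-4503 + 41} = \frac{1}{-4462} = - \frac{1}{4462} \approx -0.00022411$)
$\left(X{\left(-23 \right)} + u\right) \left(-2654 + 3698\right) = \left(-23 - \frac{1}{4462}\right) \left(-2654 + 3698\right) = \left(- \frac{102627}{4462}\right) 1044 = - \frac{53571294}{2231}$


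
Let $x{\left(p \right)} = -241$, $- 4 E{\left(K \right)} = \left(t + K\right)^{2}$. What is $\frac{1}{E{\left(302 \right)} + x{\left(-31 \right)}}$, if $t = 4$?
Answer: $- \frac{1}{23650} \approx -4.2283 \cdot 10^{-5}$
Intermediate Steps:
$E{\left(K \right)} = - \frac{\left(4 + K\right)^{2}}{4}$
$\frac{1}{E{\left(302 \right)} + x{\left(-31 \right)}} = \frac{1}{- \frac{\left(4 + 302\right)^{2}}{4} - 241} = \frac{1}{- \frac{306^{2}}{4} - 241} = \frac{1}{\left(- \frac{1}{4}\right) 93636 - 241} = \frac{1}{-23409 - 241} = \frac{1}{-23650} = - \frac{1}{23650}$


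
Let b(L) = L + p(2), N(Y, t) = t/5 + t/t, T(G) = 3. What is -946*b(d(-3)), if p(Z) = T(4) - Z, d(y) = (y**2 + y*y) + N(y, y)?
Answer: -91762/5 ≈ -18352.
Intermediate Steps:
N(Y, t) = 1 + t/5 (N(Y, t) = t*(1/5) + 1 = t/5 + 1 = 1 + t/5)
d(y) = 1 + 2*y**2 + y/5 (d(y) = (y**2 + y*y) + (1 + y/5) = (y**2 + y**2) + (1 + y/5) = 2*y**2 + (1 + y/5) = 1 + 2*y**2 + y/5)
p(Z) = 3 - Z
b(L) = 1 + L (b(L) = L + (3 - 1*2) = L + (3 - 2) = L + 1 = 1 + L)
-946*b(d(-3)) = -946*(1 + (1 + 2*(-3)**2 + (1/5)*(-3))) = -946*(1 + (1 + 2*9 - 3/5)) = -946*(1 + (1 + 18 - 3/5)) = -946*(1 + 92/5) = -946*97/5 = -91762/5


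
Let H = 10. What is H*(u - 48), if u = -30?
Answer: -780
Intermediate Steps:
H*(u - 48) = 10*(-30 - 48) = 10*(-78) = -780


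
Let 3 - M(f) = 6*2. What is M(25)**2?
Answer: 81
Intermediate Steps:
M(f) = -9 (M(f) = 3 - 6*2 = 3 - 1*12 = 3 - 12 = -9)
M(25)**2 = (-9)**2 = 81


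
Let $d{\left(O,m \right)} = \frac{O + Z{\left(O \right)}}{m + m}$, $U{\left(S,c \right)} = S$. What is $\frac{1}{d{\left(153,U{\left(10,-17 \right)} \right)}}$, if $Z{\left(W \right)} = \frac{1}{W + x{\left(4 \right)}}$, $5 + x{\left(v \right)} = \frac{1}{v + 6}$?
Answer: $\frac{29620}{226603} \approx 0.13071$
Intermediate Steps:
$x{\left(v \right)} = -5 + \frac{1}{6 + v}$ ($x{\left(v \right)} = -5 + \frac{1}{v + 6} = -5 + \frac{1}{6 + v}$)
$Z{\left(W \right)} = \frac{1}{- \frac{49}{10} + W}$ ($Z{\left(W \right)} = \frac{1}{W + \frac{-29 - 20}{6 + 4}} = \frac{1}{W + \frac{-29 - 20}{10}} = \frac{1}{W + \frac{1}{10} \left(-49\right)} = \frac{1}{W - \frac{49}{10}} = \frac{1}{- \frac{49}{10} + W}$)
$d{\left(O,m \right)} = \frac{O + \frac{10}{-49 + 10 O}}{2 m}$ ($d{\left(O,m \right)} = \frac{O + \frac{10}{-49 + 10 O}}{m + m} = \frac{O + \frac{10}{-49 + 10 O}}{2 m}$)
$\frac{1}{d{\left(153,U{\left(10,-17 \right)} \right)}} = \frac{1}{\frac{1}{2} \cdot \frac{1}{10} \frac{1}{-49 + 10 \cdot 153} \left(10 + 153 \left(-49 + 10 \cdot 153\right)\right)} = \frac{1}{\frac{1}{2} \cdot \frac{1}{10} \frac{1}{-49 + 1530} \left(10 + 153 \left(-49 + 1530\right)\right)} = \frac{1}{\frac{1}{2} \cdot \frac{1}{10} \cdot \frac{1}{1481} \left(10 + 153 \cdot 1481\right)} = \frac{1}{\frac{1}{2} \cdot \frac{1}{10} \cdot \frac{1}{1481} \left(10 + 226593\right)} = \frac{1}{\frac{1}{2} \cdot \frac{1}{10} \cdot \frac{1}{1481} \cdot 226603} = \frac{1}{\frac{226603}{29620}} = \frac{29620}{226603}$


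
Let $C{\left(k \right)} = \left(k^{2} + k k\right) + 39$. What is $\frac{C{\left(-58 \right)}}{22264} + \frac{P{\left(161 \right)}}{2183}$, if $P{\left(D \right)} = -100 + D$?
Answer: $\frac{16130465}{48602312} \approx 0.33189$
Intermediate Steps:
$C{\left(k \right)} = 39 + 2 k^{2}$ ($C{\left(k \right)} = \left(k^{2} + k^{2}\right) + 39 = 2 k^{2} + 39 = 39 + 2 k^{2}$)
$\frac{C{\left(-58 \right)}}{22264} + \frac{P{\left(161 \right)}}{2183} = \frac{39 + 2 \left(-58\right)^{2}}{22264} + \frac{-100 + 161}{2183} = \left(39 + 2 \cdot 3364\right) \frac{1}{22264} + 61 \cdot \frac{1}{2183} = \left(39 + 6728\right) \frac{1}{22264} + \frac{61}{2183} = 6767 \cdot \frac{1}{22264} + \frac{61}{2183} = \frac{6767}{22264} + \frac{61}{2183} = \frac{16130465}{48602312}$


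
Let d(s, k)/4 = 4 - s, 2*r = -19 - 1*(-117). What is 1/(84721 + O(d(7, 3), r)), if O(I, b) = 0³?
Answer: 1/84721 ≈ 1.1803e-5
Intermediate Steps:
r = 49 (r = (-19 - 1*(-117))/2 = (-19 + 117)/2 = (½)*98 = 49)
d(s, k) = 16 - 4*s (d(s, k) = 4*(4 - s) = 16 - 4*s)
O(I, b) = 0
1/(84721 + O(d(7, 3), r)) = 1/(84721 + 0) = 1/84721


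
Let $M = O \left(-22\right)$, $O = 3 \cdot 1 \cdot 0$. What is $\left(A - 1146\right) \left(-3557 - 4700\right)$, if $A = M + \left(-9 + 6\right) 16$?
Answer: $9858858$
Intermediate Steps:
$O = 0$ ($O = 3 \cdot 0 = 0$)
$M = 0$ ($M = 0 \left(-22\right) = 0$)
$A = -48$ ($A = 0 + \left(-9 + 6\right) 16 = 0 - 48 = -48$)
$\left(A - 1146\right) \left(-3557 - 4700\right) = \left(-48 - 1146\right) \left(-3557 - 4700\right) = \left(-1194\right) \left(-8257\right) = 9858858$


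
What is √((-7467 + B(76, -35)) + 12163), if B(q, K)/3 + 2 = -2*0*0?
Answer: √4690 ≈ 68.484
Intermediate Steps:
B(q, K) = -6 (B(q, K) = -6 + 3*(-2*0*0) = -6 + 3*(0*0) = -6 + 3*0 = -6 + 0 = -6)
√((-7467 + B(76, -35)) + 12163) = √((-7467 - 6) + 12163) = √(-7473 + 12163) = √4690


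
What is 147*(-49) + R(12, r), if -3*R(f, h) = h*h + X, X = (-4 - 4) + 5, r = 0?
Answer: -7202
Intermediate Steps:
X = -3 (X = -8 + 5 = -3)
R(f, h) = 1 - h**2/3 (R(f, h) = -(h*h - 3)/3 = -(h**2 - 3)/3 = -(-3 + h**2)/3 = 1 - h**2/3)
147*(-49) + R(12, r) = 147*(-49) + (1 - 1/3*0**2) = -7203 + (1 - 1/3*0) = -7203 + (1 + 0) = -7203 + 1 = -7202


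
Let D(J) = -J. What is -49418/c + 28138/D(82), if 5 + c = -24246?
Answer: -339161181/994291 ≈ -341.11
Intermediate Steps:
c = -24251 (c = -5 - 24246 = -24251)
-49418/c + 28138/D(82) = -49418/(-24251) + 28138/((-1*82)) = -49418*(-1/24251) + 28138/(-82) = 49418/24251 + 28138*(-1/82) = 49418/24251 - 14069/41 = -339161181/994291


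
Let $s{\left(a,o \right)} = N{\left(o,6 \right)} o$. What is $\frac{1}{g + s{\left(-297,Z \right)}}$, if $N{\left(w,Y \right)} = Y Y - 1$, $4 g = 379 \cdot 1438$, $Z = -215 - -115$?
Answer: $\frac{2}{265501} \approx 7.5329 \cdot 10^{-6}$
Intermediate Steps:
$Z = -100$ ($Z = -215 + 115 = -100$)
$g = \frac{272501}{2}$ ($g = \frac{379 \cdot 1438}{4} = \frac{1}{4} \cdot 545002 = \frac{272501}{2} \approx 1.3625 \cdot 10^{5}$)
$N{\left(w,Y \right)} = -1 + Y^{2}$ ($N{\left(w,Y \right)} = Y^{2} - 1 = -1 + Y^{2}$)
$s{\left(a,o \right)} = 35 o$ ($s{\left(a,o \right)} = \left(-1 + 6^{2}\right) o = \left(-1 + 36\right) o = 35 o$)
$\frac{1}{g + s{\left(-297,Z \right)}} = \frac{1}{\frac{272501}{2} + 35 \left(-100\right)} = \frac{1}{\frac{272501}{2} - 3500} = \frac{1}{\frac{265501}{2}} = \frac{2}{265501}$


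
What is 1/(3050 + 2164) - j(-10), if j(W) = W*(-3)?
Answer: -156419/5214 ≈ -30.000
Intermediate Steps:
j(W) = -3*W
1/(3050 + 2164) - j(-10) = 1/(3050 + 2164) - (-3)*(-10) = 1/5214 - 1*30 = 1/5214 - 30 = -156419/5214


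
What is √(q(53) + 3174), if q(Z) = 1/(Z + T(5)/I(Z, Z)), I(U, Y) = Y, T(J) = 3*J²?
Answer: √6599939549/1442 ≈ 56.338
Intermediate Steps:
q(Z) = 1/(Z + 75/Z) (q(Z) = 1/(Z + (3*5²)/Z) = 1/(Z + (3*25)/Z) = 1/(Z + 75/Z))
√(q(53) + 3174) = √(53/(75 + 53²) + 3174) = √(53/(75 + 2809) + 3174) = √(53/2884 + 3174) = √(9153869/2884) = √6599939549/1442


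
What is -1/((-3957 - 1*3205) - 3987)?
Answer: 1/11149 ≈ 8.9694e-5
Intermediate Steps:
-1/((-3957 - 1*3205) - 3987) = -1/((-3957 - 3205) - 3987) = -1/(-7162 - 3987) = -1/(-11149) = -1*(-1/11149) = 1/11149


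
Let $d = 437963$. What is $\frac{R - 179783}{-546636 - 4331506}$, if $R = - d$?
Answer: $\frac{308873}{2439071} \approx 0.12664$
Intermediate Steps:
$R = -437963$ ($R = \left(-1\right) 437963 = -437963$)
$\frac{R - 179783}{-546636 - 4331506} = \frac{-437963 - 179783}{-546636 - 4331506} = - \frac{617746}{-4878142} = \left(-617746\right) \left(- \frac{1}{4878142}\right) = \frac{308873}{2439071}$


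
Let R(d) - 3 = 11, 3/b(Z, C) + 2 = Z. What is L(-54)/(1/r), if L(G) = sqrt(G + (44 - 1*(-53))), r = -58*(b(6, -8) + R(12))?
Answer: -1711*sqrt(43)/2 ≈ -5609.9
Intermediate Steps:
b(Z, C) = 3/(-2 + Z)
R(d) = 14 (R(d) = 3 + 11 = 14)
r = -1711/2 (r = -58*(3/(-2 + 6) + 14) = -58*(3/4 + 14) = -58*59/4 = -1711/2 ≈ -855.50)
L(G) = sqrt(97 + G) (L(G) = sqrt(G + (44 + 53)) = sqrt(G + 97) = sqrt(97 + G))
L(-54)/(1/r) = sqrt(97 - 54)/(1/(-1711/2)) = sqrt(43)/(-2/1711) = sqrt(43)*(-1711/2) = -1711*sqrt(43)/2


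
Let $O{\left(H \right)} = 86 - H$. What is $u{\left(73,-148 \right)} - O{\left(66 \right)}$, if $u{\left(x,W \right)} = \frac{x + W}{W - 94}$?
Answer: $- \frac{4765}{242} \approx -19.69$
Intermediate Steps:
$u{\left(x,W \right)} = \frac{W + x}{-94 + W}$
$u{\left(73,-148 \right)} - O{\left(66 \right)} = \frac{-148 + 73}{-94 - 148} - \left(86 - 66\right) = \frac{1}{-242} \left(-75\right) - \left(86 - 66\right) = \left(- \frac{1}{242}\right) \left(-75\right) - 20 = \frac{75}{242} - 20 = - \frac{4765}{242}$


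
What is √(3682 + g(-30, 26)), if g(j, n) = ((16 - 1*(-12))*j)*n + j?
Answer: 2*I*√4547 ≈ 134.86*I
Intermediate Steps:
g(j, n) = j + 28*j*n (g(j, n) = ((16 + 12)*j)*n + j = (28*j)*n + j = 28*j*n + j = j + 28*j*n)
√(3682 + g(-30, 26)) = √(3682 - 30*(1 + 28*26)) = √(3682 - 30*(1 + 728)) = √(3682 - 30*729) = √(3682 - 21870) = √(-18188) = 2*I*√4547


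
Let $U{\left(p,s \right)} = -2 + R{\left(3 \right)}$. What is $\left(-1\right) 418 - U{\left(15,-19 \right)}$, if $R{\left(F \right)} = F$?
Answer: $-419$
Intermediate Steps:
$U{\left(p,s \right)} = 1$ ($U{\left(p,s \right)} = -2 + 3 = 1$)
$\left(-1\right) 418 - U{\left(15,-19 \right)} = \left(-1\right) 418 - 1 = -418 - 1 = -419$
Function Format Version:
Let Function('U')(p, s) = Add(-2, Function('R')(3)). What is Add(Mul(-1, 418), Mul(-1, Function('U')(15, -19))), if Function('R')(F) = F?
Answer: -419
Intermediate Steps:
Function('U')(p, s) = 1 (Function('U')(p, s) = Add(-2, 3) = 1)
Add(Mul(-1, 418), Mul(-1, Function('U')(15, -19))) = Add(Mul(-1, 418), Mul(-1, 1)) = Add(-418, -1) = -419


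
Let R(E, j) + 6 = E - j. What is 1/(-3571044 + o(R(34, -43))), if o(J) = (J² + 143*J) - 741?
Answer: -1/3556591 ≈ -2.8117e-7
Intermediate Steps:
R(E, j) = -6 + E - j (R(E, j) = -6 + (E - j) = -6 + E - j)
o(J) = -741 + J² + 143*J
1/(-3571044 + o(R(34, -43))) = 1/(-3571044 + (-741 + (-6 + 34 - 1*(-43))² + 143*(-6 + 34 - 1*(-43)))) = 1/(-3571044 + (-741 + (-6 + 34 + 43)² + 143*(-6 + 34 + 43))) = 1/(-3571044 + (-741 + 71² + 143*71)) = 1/(-3571044 + (-741 + 5041 + 10153)) = 1/(-3571044 + 14453) = 1/(-3556591) = -1/3556591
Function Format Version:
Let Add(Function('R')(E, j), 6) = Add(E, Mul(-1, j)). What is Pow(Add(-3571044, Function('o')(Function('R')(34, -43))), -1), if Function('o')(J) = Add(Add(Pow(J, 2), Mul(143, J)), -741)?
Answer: Rational(-1, 3556591) ≈ -2.8117e-7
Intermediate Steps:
Function('R')(E, j) = Add(-6, E, Mul(-1, j)) (Function('R')(E, j) = Add(-6, Add(E, Mul(-1, j))) = Add(-6, E, Mul(-1, j)))
Function('o')(J) = Add(-741, Pow(J, 2), Mul(143, J))
Pow(Add(-3571044, Function('o')(Function('R')(34, -43))), -1) = Pow(Add(-3571044, Add(-741, Pow(Add(-6, 34, Mul(-1, -43)), 2), Mul(143, Add(-6, 34, Mul(-1, -43))))), -1) = Pow(Add(-3571044, Add(-741, Pow(Add(-6, 34, 43), 2), Mul(143, Add(-6, 34, 43)))), -1) = Pow(Add(-3571044, Add(-741, Pow(71, 2), Mul(143, 71))), -1) = Pow(Add(-3571044, Add(-741, 5041, 10153)), -1) = Pow(Add(-3571044, 14453), -1) = Pow(-3556591, -1) = Rational(-1, 3556591)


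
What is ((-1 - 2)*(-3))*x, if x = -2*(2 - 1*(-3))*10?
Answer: -900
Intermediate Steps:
x = -100 (x = -2*(2 + 3)*10 = -2*5*10 = -10*10 = -100)
((-1 - 2)*(-3))*x = ((-1 - 2)*(-3))*(-100) = -3*(-3)*(-100) = 9*(-100) = -900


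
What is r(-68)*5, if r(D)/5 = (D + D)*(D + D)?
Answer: 462400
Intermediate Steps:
r(D) = 20*D**2 (r(D) = 5*((D + D)*(D + D)) = 5*((2*D)*(2*D)) = 5*(4*D**2) = 20*D**2)
r(-68)*5 = (20*(-68)**2)*5 = (20*4624)*5 = 92480*5 = 462400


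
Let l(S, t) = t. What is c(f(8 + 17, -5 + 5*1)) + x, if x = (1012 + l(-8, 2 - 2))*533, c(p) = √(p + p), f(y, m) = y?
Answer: 539396 + 5*√2 ≈ 5.3940e+5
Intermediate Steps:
c(p) = √2*√p (c(p) = √(2*p) = √2*√p)
x = 539396 (x = (1012 + (2 - 2))*533 = (1012 + 0)*533 = 1012*533 = 539396)
c(f(8 + 17, -5 + 5*1)) + x = √2*√(8 + 17) + 539396 = √2*√25 + 539396 = √2*5 + 539396 = 5*√2 + 539396 = 539396 + 5*√2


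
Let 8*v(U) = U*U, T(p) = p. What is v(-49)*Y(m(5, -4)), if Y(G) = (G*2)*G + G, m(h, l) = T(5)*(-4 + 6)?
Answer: 252105/4 ≈ 63026.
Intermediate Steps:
v(U) = U²/8 (v(U) = (U*U)/8 = U²/8)
m(h, l) = 10 (m(h, l) = 5*(-4 + 6) = 5*2 = 10)
Y(G) = G + 2*G² (Y(G) = (2*G)*G + G = 2*G² + G = G + 2*G²)
v(-49)*Y(m(5, -4)) = ((⅛)*(-49)²)*(10*(1 + 2*10)) = ((⅛)*2401)*(10*(1 + 20)) = 2401*(10*21)/8 = (2401/8)*210 = 252105/4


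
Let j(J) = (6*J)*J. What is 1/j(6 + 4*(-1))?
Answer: 1/24 ≈ 0.041667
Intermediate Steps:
j(J) = 6*J²
1/j(6 + 4*(-1)) = 1/(6*(6 + 4*(-1))²) = 1/(6*(6 - 4)²) = 1/(6*2²) = 1/(6*4) = 1/24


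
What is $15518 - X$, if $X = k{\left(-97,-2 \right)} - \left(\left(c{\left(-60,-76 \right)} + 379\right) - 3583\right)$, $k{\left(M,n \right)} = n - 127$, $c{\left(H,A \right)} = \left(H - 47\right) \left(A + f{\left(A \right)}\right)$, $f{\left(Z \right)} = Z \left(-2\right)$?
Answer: $4311$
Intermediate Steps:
$f{\left(Z \right)} = - 2 Z$
$c{\left(H,A \right)} = - A \left(-47 + H\right)$ ($c{\left(H,A \right)} = \left(H - 47\right) \left(A - 2 A\right) = \left(-47 + H\right) \left(- A\right) = - A \left(-47 + H\right)$)
$k{\left(M,n \right)} = -127 + n$
$X = 11207$ ($X = \left(-127 - 2\right) - \left(\left(- 76 \left(47 - -60\right) + 379\right) - 3583\right) = -129 - \left(\left(- 76 \left(47 + 60\right) + 379\right) - 3583\right) = -129 - \left(\left(\left(-76\right) 107 + 379\right) - 3583\right) = -129 - \left(\left(-8132 + 379\right) - 3583\right) = -129 - \left(-7753 - 3583\right) = -129 - -11336 = -129 + 11336 = 11207$)
$15518 - X = 15518 - 11207 = 4311$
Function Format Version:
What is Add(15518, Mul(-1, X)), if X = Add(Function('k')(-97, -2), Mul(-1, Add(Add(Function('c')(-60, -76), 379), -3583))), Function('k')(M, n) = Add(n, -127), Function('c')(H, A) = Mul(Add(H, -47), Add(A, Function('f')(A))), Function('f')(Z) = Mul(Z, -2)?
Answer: 4311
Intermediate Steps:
Function('f')(Z) = Mul(-2, Z)
Function('c')(H, A) = Mul(-1, A, Add(-47, H)) (Function('c')(H, A) = Mul(Add(H, -47), Add(A, Mul(-2, A))) = Mul(Add(-47, H), Mul(-1, A)) = Mul(-1, A, Add(-47, H)))
Function('k')(M, n) = Add(-127, n)
X = 11207 (X = Add(Add(-127, -2), Mul(-1, Add(Add(Mul(-76, Add(47, Mul(-1, -60))), 379), -3583))) = Add(-129, Mul(-1, Add(Add(Mul(-76, Add(47, 60)), 379), -3583))) = Add(-129, Mul(-1, Add(Add(Mul(-76, 107), 379), -3583))) = Add(-129, Mul(-1, Add(Add(-8132, 379), -3583))) = Add(-129, Mul(-1, Add(-7753, -3583))) = Add(-129, Mul(-1, -11336)) = Add(-129, 11336) = 11207)
Add(15518, Mul(-1, X)) = Add(15518, Mul(-1, 11207)) = Add(15518, -11207) = 4311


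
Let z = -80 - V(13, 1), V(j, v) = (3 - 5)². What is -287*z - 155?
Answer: 23953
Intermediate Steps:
V(j, v) = 4 (V(j, v) = (-2)² = 4)
z = -84 (z = -80 - 1*4 = -80 - 4 = -84)
-287*z - 155 = -287*(-84) - 155 = 24108 - 155 = 23953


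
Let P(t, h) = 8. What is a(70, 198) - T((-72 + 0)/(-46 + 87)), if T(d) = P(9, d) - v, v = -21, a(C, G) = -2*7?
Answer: -43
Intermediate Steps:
a(C, G) = -14
T(d) = 29 (T(d) = 8 - 1*(-21) = 8 + 21 = 29)
a(70, 198) - T((-72 + 0)/(-46 + 87)) = -14 - 1*29 = -14 - 29 = -43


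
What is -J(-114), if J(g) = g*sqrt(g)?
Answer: 114*I*sqrt(114) ≈ 1217.2*I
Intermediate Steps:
J(g) = g**(3/2)
-J(-114) = -(-114)**(3/2) = -(-114)*I*sqrt(114) = 114*I*sqrt(114)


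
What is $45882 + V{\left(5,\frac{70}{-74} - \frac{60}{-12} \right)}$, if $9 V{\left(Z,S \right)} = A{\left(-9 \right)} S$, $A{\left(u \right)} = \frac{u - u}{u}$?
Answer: $45882$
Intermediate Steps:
$A{\left(u \right)} = 0$ ($A{\left(u \right)} = \frac{0}{u} = 0$)
$V{\left(Z,S \right)} = 0$ ($V{\left(Z,S \right)} = \frac{0 S}{9} = \frac{1}{9} \cdot 0 = 0$)
$45882 + V{\left(5,\frac{70}{-74} - \frac{60}{-12} \right)} = 45882 + 0 = 45882$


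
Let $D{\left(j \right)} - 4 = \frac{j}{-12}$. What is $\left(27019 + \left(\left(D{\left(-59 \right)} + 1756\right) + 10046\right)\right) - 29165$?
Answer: $\frac{115979}{12} \approx 9664.9$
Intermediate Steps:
$D{\left(j \right)} = 4 - \frac{j}{12}$ ($D{\left(j \right)} = 4 + \frac{j}{-12} = 4 + j \left(- \frac{1}{12}\right) = 4 - \frac{j}{12}$)
$\left(27019 + \left(\left(D{\left(-59 \right)} + 1756\right) + 10046\right)\right) - 29165 = \left(27019 + \left(\left(\left(4 - - \frac{59}{12}\right) + 1756\right) + 10046\right)\right) - 29165 = \left(27019 + \left(\left(\left(4 + \frac{59}{12}\right) + 1756\right) + 10046\right)\right) - 29165 = \left(27019 + \left(\left(\frac{107}{12} + 1756\right) + 10046\right)\right) - 29165 = \left(27019 + \left(\frac{21179}{12} + 10046\right)\right) - 29165 = \left(27019 + \frac{141731}{12}\right) - 29165 = \frac{465959}{12} - 29165 = \frac{115979}{12}$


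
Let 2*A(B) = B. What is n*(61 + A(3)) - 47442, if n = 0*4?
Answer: -47442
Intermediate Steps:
A(B) = B/2
n = 0
n*(61 + A(3)) - 47442 = 0*(61 + (1/2)*3) - 47442 = 0*(61 + 3/2) - 47442 = 0*(125/2) - 47442 = 0 - 47442 = -47442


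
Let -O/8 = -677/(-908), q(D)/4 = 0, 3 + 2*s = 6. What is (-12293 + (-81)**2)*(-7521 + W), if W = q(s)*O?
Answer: 43110372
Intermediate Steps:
s = 3/2 (s = -3/2 + (1/2)*6 = -3/2 + 3 = 3/2 ≈ 1.5000)
q(D) = 0 (q(D) = 4*0 = 0)
O = -1354/227 (O = -(-5416)/(-908) = -(-5416)*(-1)/908 = -8*677/908 = -1354/227 ≈ -5.9648)
W = 0 (W = 0*(-1354/227) = 0)
(-12293 + (-81)**2)*(-7521 + W) = (-12293 + (-81)**2)*(-7521 + 0) = (-12293 + 6561)*(-7521) = -5732*(-7521) = 43110372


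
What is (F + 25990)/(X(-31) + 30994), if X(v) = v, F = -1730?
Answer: 24260/30963 ≈ 0.78352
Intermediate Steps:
(F + 25990)/(X(-31) + 30994) = (-1730 + 25990)/(-31 + 30994) = 24260/30963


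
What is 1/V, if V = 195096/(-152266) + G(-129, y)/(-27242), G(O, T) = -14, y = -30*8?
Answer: -1037007593/1328168377 ≈ -0.78078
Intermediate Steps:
y = -240 (y = -6*40 = -240)
V = -1328168377/1037007593 (V = 195096/(-152266) - 14/(-27242) = 195096*(-1/152266) - 14*(-1/27242) = -97548/76133 + 7/13621 = -1328168377/1037007593 ≈ -1.2808)
1/V = 1/(-1328168377/1037007593) = -1037007593/1328168377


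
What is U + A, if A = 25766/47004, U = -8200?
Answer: -192703517/23502 ≈ -8199.5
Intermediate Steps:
A = 12883/23502 (A = 25766*(1/47004) = 12883/23502 ≈ 0.54817)
U + A = -8200 + 12883/23502 = -192703517/23502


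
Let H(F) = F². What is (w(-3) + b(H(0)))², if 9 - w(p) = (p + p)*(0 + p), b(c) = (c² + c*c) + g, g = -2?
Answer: 121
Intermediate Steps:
b(c) = -2 + 2*c² (b(c) = (c² + c*c) - 2 = (c² + c²) - 2 = 2*c² - 2 = -2 + 2*c²)
w(p) = 9 - 2*p² (w(p) = 9 - (p + p)*(0 + p) = 9 - 2*p*p = 9 - 2*p²)
(w(-3) + b(H(0)))² = ((9 - 2*(-3)²) + (-2 + 2*(0²)²))² = ((9 - 2*9) + (-2 + 2*0²))² = ((9 - 18) + (-2 + 2*0))² = (-9 + (-2 + 0))² = (-9 - 2)² = (-11)² = 121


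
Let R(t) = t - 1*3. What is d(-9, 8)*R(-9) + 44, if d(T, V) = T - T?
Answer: 44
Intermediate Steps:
R(t) = -3 + t (R(t) = t - 3 = -3 + t)
d(T, V) = 0
d(-9, 8)*R(-9) + 44 = 0*(-3 - 9) + 44 = 0*(-12) + 44 = 0 + 44 = 44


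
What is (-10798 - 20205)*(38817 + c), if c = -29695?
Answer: -282809366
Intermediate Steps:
(-10798 - 20205)*(38817 + c) = (-10798 - 20205)*(38817 - 29695) = -31003*9122 = -282809366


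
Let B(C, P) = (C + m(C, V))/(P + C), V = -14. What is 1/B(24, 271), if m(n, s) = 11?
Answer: 59/7 ≈ 8.4286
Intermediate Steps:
B(C, P) = (11 + C)/(C + P) (B(C, P) = (C + 11)/(P + C) = (11 + C)/(C + P))
1/B(24, 271) = 1/((11 + 24)/(24 + 271)) = 1/(35/295) = 1/((1/295)*35) = 1/(7/59) = 59/7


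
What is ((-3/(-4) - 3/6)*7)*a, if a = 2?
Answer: 7/2 ≈ 3.5000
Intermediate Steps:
((-3/(-4) - 3/6)*7)*a = ((-3/(-4) - 3/6)*7)*2 = ((-3*(-¼) - 3*⅙)*7)*2 = ((¾ - ½)*7)*2 = ((¼)*7)*2 = (7/4)*2 = 7/2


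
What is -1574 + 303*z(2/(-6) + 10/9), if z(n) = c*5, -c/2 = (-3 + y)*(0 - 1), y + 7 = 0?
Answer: -31874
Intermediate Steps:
y = -7 (y = -7 + 0 = -7)
c = -20 (c = -2*(-3 - 7)*(0 - 1) = -(-20)*(-1) = -2*10 = -20)
z(n) = -100 (z(n) = -20*5 = -100)
-1574 + 303*z(2/(-6) + 10/9) = -1574 + 303*(-100) = -1574 - 30300 = -31874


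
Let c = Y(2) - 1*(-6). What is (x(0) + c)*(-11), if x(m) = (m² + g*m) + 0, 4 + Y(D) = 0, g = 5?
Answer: -22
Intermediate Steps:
Y(D) = -4 (Y(D) = -4 + 0 = -4)
x(m) = m² + 5*m (x(m) = (m² + 5*m) + 0 = m² + 5*m)
c = 2 (c = -4 - 1*(-6) = -4 + 6 = 2)
(x(0) + c)*(-11) = (0*(5 + 0) + 2)*(-11) = (0*5 + 2)*(-11) = (0 + 2)*(-11) = 2*(-11) = -22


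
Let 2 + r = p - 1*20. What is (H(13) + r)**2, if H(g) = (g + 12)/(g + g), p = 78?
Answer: 2193361/676 ≈ 3244.6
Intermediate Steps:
H(g) = (12 + g)/(2*g) (H(g) = (12 + g)/((2*g)) = (12 + g)*(1/(2*g)) = (12 + g)/(2*g))
r = 56 (r = -2 + (78 - 1*20) = -2 + (78 - 20) = -2 + 58 = 56)
(H(13) + r)**2 = ((1/2)*(12 + 13)/13 + 56)**2 = ((1/2)*(1/13)*25 + 56)**2 = (25/26 + 56)**2 = (1481/26)**2 = 2193361/676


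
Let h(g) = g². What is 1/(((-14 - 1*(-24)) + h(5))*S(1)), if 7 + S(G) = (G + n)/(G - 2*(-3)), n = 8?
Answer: -1/200 ≈ -0.0050000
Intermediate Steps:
S(G) = -7 + (8 + G)/(6 + G) (S(G) = -7 + (G + 8)/(G - 2*(-3)) = -7 + (8 + G)/(G + 6) = -7 + (8 + G)/(6 + G))
1/(((-14 - 1*(-24)) + h(5))*S(1)) = 1/(((-14 - 1*(-24)) + 5²)*(2*(-17 - 3*1)/(6 + 1))) = 1/(((-14 + 24) + 25)*(2*(-17 - 3)/7)) = 1/((10 + 25)*(2*(⅐)*(-20))) = 1/(35*(-40/7)) = 1/(-200) = -1/200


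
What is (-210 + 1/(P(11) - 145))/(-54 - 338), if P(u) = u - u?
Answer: 30451/56840 ≈ 0.53573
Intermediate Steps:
P(u) = 0
(-210 + 1/(P(11) - 145))/(-54 - 338) = (-210 + 1/(0 - 145))/(-54 - 338) = (-210 + 1/(-145))/(-392) = (-210 - 1/145)*(-1/392) = -30451/145*(-1/392) = 30451/56840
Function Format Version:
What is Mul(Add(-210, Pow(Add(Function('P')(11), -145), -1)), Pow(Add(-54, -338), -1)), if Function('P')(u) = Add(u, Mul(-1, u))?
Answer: Rational(30451, 56840) ≈ 0.53573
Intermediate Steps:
Function('P')(u) = 0
Mul(Add(-210, Pow(Add(Function('P')(11), -145), -1)), Pow(Add(-54, -338), -1)) = Mul(Add(-210, Pow(Add(0, -145), -1)), Pow(Add(-54, -338), -1)) = Mul(Add(-210, Pow(-145, -1)), Pow(-392, -1)) = Mul(Add(-210, Rational(-1, 145)), Rational(-1, 392)) = Mul(Rational(-30451, 145), Rational(-1, 392)) = Rational(30451, 56840)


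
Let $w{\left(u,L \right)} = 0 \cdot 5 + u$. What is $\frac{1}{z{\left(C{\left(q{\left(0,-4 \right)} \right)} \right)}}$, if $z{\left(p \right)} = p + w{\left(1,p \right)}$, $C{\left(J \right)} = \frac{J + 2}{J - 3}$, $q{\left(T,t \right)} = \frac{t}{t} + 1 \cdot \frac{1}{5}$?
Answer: $- \frac{9}{7} \approx -1.2857$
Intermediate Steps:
$q{\left(T,t \right)} = \frac{6}{5}$ ($q{\left(T,t \right)} = 1 + 1 \cdot \frac{1}{5} = 1 + \frac{1}{5} = \frac{6}{5}$)
$w{\left(u,L \right)} = u$ ($w{\left(u,L \right)} = 0 + u = u$)
$C{\left(J \right)} = \frac{2 + J}{-3 + J}$
$z{\left(p \right)} = 1 + p$ ($z{\left(p \right)} = p + 1 = 1 + p$)
$\frac{1}{z{\left(C{\left(q{\left(0,-4 \right)} \right)} \right)}} = \frac{1}{1 + \frac{2 + \frac{6}{5}}{-3 + \frac{6}{5}}} = \frac{1}{1 + \frac{1}{- \frac{9}{5}} \cdot \frac{16}{5}} = \frac{1}{1 - \frac{16}{9}} = \frac{1}{- \frac{7}{9}} = - \frac{9}{7}$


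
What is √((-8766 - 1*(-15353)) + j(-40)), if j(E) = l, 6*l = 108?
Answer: √6605 ≈ 81.271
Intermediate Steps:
l = 18 (l = (⅙)*108 = 18)
j(E) = 18
√((-8766 - 1*(-15353)) + j(-40)) = √((-8766 - 1*(-15353)) + 18) = √((-8766 + 15353) + 18) = √(6587 + 18) = √6605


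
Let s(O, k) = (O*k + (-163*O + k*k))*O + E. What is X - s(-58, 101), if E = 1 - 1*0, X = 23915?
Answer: 824140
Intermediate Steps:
E = 1 (E = 1 + 0 = 1)
s(O, k) = 1 + O*(k**2 - 163*O + O*k) (s(O, k) = (O*k + (-163*O + k*k))*O + 1 = (O*k + (-163*O + k**2))*O + 1 = (O*k + (k**2 - 163*O))*O + 1 = (k**2 - 163*O + O*k)*O + 1 = O*(k**2 - 163*O + O*k) + 1 = 1 + O*(k**2 - 163*O + O*k))
X - s(-58, 101) = 23915 - (1 - 163*(-58)**2 - 58*101**2 + 101*(-58)**2) = 23915 - (1 - 163*3364 - 58*10201 + 101*3364) = 23915 - (1 - 548332 - 591658 + 339764) = 23915 - 1*(-800225) = 23915 + 800225 = 824140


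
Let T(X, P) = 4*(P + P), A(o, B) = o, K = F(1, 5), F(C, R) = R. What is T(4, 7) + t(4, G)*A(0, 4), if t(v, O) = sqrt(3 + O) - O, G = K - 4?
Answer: 56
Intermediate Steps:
K = 5
G = 1 (G = 5 - 4 = 1)
T(X, P) = 8*P (T(X, P) = 4*(2*P) = 8*P)
T(4, 7) + t(4, G)*A(0, 4) = 8*7 + (sqrt(3 + 1) - 1*1)*0 = 56 + (sqrt(4) - 1)*0 = 56 + (2 - 1)*0 = 56 + 1*0 = 56 + 0 = 56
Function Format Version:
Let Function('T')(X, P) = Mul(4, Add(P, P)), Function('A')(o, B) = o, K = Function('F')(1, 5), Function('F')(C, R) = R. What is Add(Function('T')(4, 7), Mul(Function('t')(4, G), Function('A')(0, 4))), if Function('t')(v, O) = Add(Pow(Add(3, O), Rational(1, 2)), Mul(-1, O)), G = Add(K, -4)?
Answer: 56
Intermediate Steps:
K = 5
G = 1 (G = Add(5, -4) = 1)
Function('T')(X, P) = Mul(8, P) (Function('T')(X, P) = Mul(4, Mul(2, P)) = Mul(8, P))
Add(Function('T')(4, 7), Mul(Function('t')(4, G), Function('A')(0, 4))) = Add(Mul(8, 7), Mul(Add(Pow(Add(3, 1), Rational(1, 2)), Mul(-1, 1)), 0)) = Add(56, Mul(Add(Pow(4, Rational(1, 2)), -1), 0)) = Add(56, Mul(Add(2, -1), 0)) = Add(56, Mul(1, 0)) = Add(56, 0) = 56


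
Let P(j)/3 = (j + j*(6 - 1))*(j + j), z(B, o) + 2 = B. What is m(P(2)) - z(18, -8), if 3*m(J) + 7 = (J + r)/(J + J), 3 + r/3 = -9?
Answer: -437/24 ≈ -18.208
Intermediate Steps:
r = -36 (r = -9 + 3*(-9) = -9 - 27 = -36)
z(B, o) = -2 + B
P(j) = 36*j² (P(j) = 3*((j + j*(6 - 1))*(j + j)) = 3*((j + j*5)*(2*j)) = 3*((j + 5*j)*(2*j)) = 3*((6*j)*(2*j)) = 3*(12*j²) = 36*j²)
m(J) = -7/3 + (-36 + J)/(6*J) (m(J) = -7/3 + ((J - 36)/(J + J))/3 = -7/3 + ((-36 + J)/((2*J)))/3 = -7/3 + ((-36 + J)*(1/(2*J)))/3 = -7/3 + ((-36 + J)/(2*J))/3 = -7/3 + (-36 + J)/(6*J))
m(P(2)) - z(18, -8) = (-13/6 - 6/(36*2²)) - (-2 + 18) = (-13/6 - 6/(36*4)) - 1*16 = (-13/6 - 6/144) - 16 = (-13/6 - 6*1/144) - 16 = (-13/6 - 1/24) - 16 = -53/24 - 16 = -437/24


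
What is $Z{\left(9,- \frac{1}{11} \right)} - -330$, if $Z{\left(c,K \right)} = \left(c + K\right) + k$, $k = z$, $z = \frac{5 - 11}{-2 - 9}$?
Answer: $\frac{3734}{11} \approx 339.45$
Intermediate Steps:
$z = \frac{6}{11}$ ($z = - \frac{6}{-11} = \left(-6\right) \left(- \frac{1}{11}\right) = \frac{6}{11} \approx 0.54545$)
$k = \frac{6}{11} \approx 0.54545$
$Z{\left(c,K \right)} = \frac{6}{11} + K + c$ ($Z{\left(c,K \right)} = \left(c + K\right) + \frac{6}{11} = \left(K + c\right) + \frac{6}{11} = \frac{6}{11} + K + c$)
$Z{\left(9,- \frac{1}{11} \right)} - -330 = \left(\frac{6}{11} - \frac{1}{11} + 9\right) - -330 = \left(\frac{6}{11} - \frac{1}{11} + 9\right) + 330 = \frac{104}{11} + 330 = \frac{3734}{11}$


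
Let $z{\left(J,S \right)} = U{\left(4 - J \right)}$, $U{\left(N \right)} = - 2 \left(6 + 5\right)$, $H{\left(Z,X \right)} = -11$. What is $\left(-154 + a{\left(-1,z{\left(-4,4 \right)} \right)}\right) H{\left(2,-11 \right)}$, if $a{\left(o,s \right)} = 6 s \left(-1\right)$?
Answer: $242$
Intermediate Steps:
$U{\left(N \right)} = -22$ ($U{\left(N \right)} = \left(-2\right) 11 = -22$)
$z{\left(J,S \right)} = -22$
$a{\left(o,s \right)} = - 6 s$
$\left(-154 + a{\left(-1,z{\left(-4,4 \right)} \right)}\right) H{\left(2,-11 \right)} = \left(-154 - -132\right) \left(-11\right) = \left(-154 + 132\right) \left(-11\right) = \left(-22\right) \left(-11\right) = 242$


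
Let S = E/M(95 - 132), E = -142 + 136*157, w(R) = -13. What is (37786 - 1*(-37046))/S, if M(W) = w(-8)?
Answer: -162136/3535 ≈ -45.866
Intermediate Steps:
M(W) = -13
E = 21210 (E = -142 + 21352 = 21210)
S = -21210/13 (S = 21210/(-13) = 21210*(-1/13) = -21210/13 ≈ -1631.5)
(37786 - 1*(-37046))/S = (37786 - 1*(-37046))/(-21210/13) = (37786 + 37046)*(-13/21210) = 74832*(-13/21210) = -162136/3535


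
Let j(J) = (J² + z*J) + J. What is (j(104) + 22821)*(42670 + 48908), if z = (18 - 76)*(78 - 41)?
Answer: -17348811054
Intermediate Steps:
z = -2146 (z = -58*37 = -2146)
j(J) = J² - 2145*J (j(J) = (J² - 2146*J) + J = J² - 2145*J)
(j(104) + 22821)*(42670 + 48908) = (104*(-2145 + 104) + 22821)*(42670 + 48908) = (104*(-2041) + 22821)*91578 = (-212264 + 22821)*91578 = -189443*91578 = -17348811054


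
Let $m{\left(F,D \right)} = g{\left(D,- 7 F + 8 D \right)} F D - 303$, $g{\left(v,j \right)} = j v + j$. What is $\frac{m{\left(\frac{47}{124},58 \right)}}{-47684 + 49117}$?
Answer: $\frac{4598085855}{11016904} \approx 417.37$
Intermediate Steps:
$g{\left(v,j \right)} = j + j v$
$m{\left(F,D \right)} = -303 + D F \left(1 + D\right) \left(- 7 F + 8 D\right)$ ($m{\left(F,D \right)} = \left(- 7 F + 8 D\right) \left(1 + D\right) F D - 303 = \left(1 + D\right) \left(- 7 F + 8 D\right) F D - 303 = F \left(1 + D\right) \left(- 7 F + 8 D\right) D - 303 = D F \left(1 + D\right) \left(- 7 F + 8 D\right) - 303 = -303 + D F \left(1 + D\right) \left(- 7 F + 8 D\right)$)
$\frac{m{\left(\frac{47}{124},58 \right)}}{-47684 + 49117} = \frac{-303 + 58 \cdot \frac{47}{124} \left(1 + 58\right) \left(- 7 \cdot \frac{47}{124} + 8 \cdot 58\right)}{-47684 + 49117} = \frac{-303 + 58 \cdot 47 \cdot \frac{1}{124} \cdot 59 \left(- 7 \cdot 47 \cdot \frac{1}{124} + 464\right)}{1433} = \left(-303 + 58 \cdot \frac{47}{124} \cdot 59 \left(\left(-7\right) \frac{47}{124} + 464\right)\right) \frac{1}{1433} = \left(-303 + 58 \cdot \frac{47}{124} \cdot 59 \left(- \frac{329}{124} + 464\right)\right) \frac{1}{1433} = \left(-303 + 58 \cdot \frac{47}{124} \cdot 59 \cdot \frac{57207}{124}\right) \frac{1}{1433} = \left(-303 + \frac{4600415319}{7688}\right) \frac{1}{1433} = \frac{4598085855}{7688} \cdot \frac{1}{1433} = \frac{4598085855}{11016904}$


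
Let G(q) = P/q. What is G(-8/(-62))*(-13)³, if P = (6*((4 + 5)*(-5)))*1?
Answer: 9194445/2 ≈ 4.5972e+6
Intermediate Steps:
P = -270 (P = (6*(9*(-5)))*1 = (6*(-45))*1 = -270*1 = -270)
G(q) = -270/q
G(-8/(-62))*(-13)³ = -270/((-8/(-62)))*(-13)³ = -270/((-8*(-1/62)))*(-2197) = -270/4/31*(-2197) = -270*31/4*(-2197) = -4185/2*(-2197) = 9194445/2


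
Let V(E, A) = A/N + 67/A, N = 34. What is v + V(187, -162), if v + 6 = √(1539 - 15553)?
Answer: -30785/2754 + 7*I*√286 ≈ -11.178 + 118.38*I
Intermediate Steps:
v = -6 + 7*I*√286 (v = -6 + √(1539 - 15553) = -6 + √(-14014) = -6 + 7*I*√286 ≈ -6.0 + 118.38*I)
V(E, A) = 67/A + A/34 (V(E, A) = A/34 + 67/A = 67/A + A/34)
v + V(187, -162) = (-6 + 7*I*√286) + (67/(-162) + (1/34)*(-162)) = (-6 + 7*I*√286) + (67*(-1/162) - 81/17) = (-6 + 7*I*√286) + (-67/162 - 81/17) = (-6 + 7*I*√286) - 14261/2754 = -30785/2754 + 7*I*√286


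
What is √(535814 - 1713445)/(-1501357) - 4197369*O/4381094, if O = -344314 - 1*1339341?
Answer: 7066921303695/4381094 - I*√1177631/1501357 ≈ 1.6131e+6 - 0.0007228*I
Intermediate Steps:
O = -1683655 (O = -344314 - 1339341 = -1683655)
√(535814 - 1713445)/(-1501357) - 4197369*O/4381094 = √(535814 - 1713445)/(-1501357) - 4197369/(4381094/(-1683655)) = √(-1177631)*(-1/1501357) - 4197369/(4381094*(-1/1683655)) = (I*√1177631)*(-1/1501357) - 4197369/(-4381094/1683655) = -I*√1177631/1501357 - 4197369*(-1683655/4381094) = -I*√1177631/1501357 + 7066921303695/4381094 = 7066921303695/4381094 - I*√1177631/1501357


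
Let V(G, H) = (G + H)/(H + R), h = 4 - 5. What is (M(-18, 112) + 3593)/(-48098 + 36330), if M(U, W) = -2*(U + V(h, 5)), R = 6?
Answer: -39911/129448 ≈ -0.30832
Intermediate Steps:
h = -1
V(G, H) = (G + H)/(6 + H) (V(G, H) = (G + H)/(H + 6) = (G + H)/(6 + H))
M(U, W) = -8/11 - 2*U (M(U, W) = -2*(U + (-1 + 5)/(6 + 5)) = -2*(U + 4/11) = -2*(4/11 + U) = -8/11 - 2*U)
(M(-18, 112) + 3593)/(-48098 + 36330) = ((-8/11 - 2*(-18)) + 3593)/(-48098 + 36330) = ((-8/11 + 36) + 3593)/(-11768) = (388/11 + 3593)*(-1/11768) = (39911/11)*(-1/11768) = -39911/129448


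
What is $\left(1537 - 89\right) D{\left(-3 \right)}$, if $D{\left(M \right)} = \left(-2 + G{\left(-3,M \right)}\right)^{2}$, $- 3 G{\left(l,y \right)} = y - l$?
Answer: $5792$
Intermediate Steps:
$G{\left(l,y \right)} = - \frac{y}{3} + \frac{l}{3}$ ($G{\left(l,y \right)} = - \frac{y - l}{3} = - \frac{y}{3} + \frac{l}{3}$)
$D{\left(M \right)} = \left(-3 - \frac{M}{3}\right)^{2}$ ($D{\left(M \right)} = \left(-2 - \left(1 + \frac{M}{3}\right)\right)^{2} = \left(-3 - \frac{M}{3}\right)^{2}$)
$\left(1537 - 89\right) D{\left(-3 \right)} = \left(1537 - 89\right) \frac{\left(9 - 3\right)^{2}}{9} = 1448 \frac{6^{2}}{9} = 1448 \cdot \frac{1}{9} \cdot 36 = 1448 \cdot 4 = 5792$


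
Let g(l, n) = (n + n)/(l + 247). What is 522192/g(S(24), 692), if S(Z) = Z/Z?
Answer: 16187952/173 ≈ 93572.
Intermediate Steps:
S(Z) = 1
g(l, n) = 2*n/(247 + l) (g(l, n) = (2*n)/(247 + l) = 2*n/(247 + l))
522192/g(S(24), 692) = 522192/((2*692/(247 + 1))) = 522192/((2*692/248)) = 522192/((2*692*(1/248))) = 522192/(173/31) = 522192*(31/173) = 16187952/173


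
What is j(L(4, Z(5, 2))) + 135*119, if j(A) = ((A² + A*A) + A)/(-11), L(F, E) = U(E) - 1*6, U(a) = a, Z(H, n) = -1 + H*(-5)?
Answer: 174699/11 ≈ 15882.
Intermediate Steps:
Z(H, n) = -1 - 5*H
L(F, E) = -6 + E (L(F, E) = E - 1*6 = E - 6 = -6 + E)
j(A) = -2*A²/11 - A/11 (j(A) = ((A² + A²) + A)*(-1/11) = (2*A² + A)*(-1/11) = (A + 2*A²)*(-1/11) = -2*A²/11 - A/11)
j(L(4, Z(5, 2))) + 135*119 = -(-6 + (-1 - 5*5))*(1 + 2*(-6 + (-1 - 5*5)))/11 + 135*119 = -(-6 + (-1 - 25))*(1 + 2*(-6 + (-1 - 25)))/11 + 16065 = -(-6 - 26)*(1 + 2*(-6 - 26))/11 + 16065 = -1/11*(-32)*(1 + 2*(-32)) + 16065 = -1/11*(-32)*(1 - 64) + 16065 = -1/11*(-32)*(-63) + 16065 = -2016/11 + 16065 = 174699/11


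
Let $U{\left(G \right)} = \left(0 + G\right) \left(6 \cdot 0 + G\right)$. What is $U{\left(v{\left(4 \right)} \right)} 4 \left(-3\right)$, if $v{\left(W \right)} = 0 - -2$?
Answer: $-48$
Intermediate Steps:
$v{\left(W \right)} = 2$ ($v{\left(W \right)} = 0 + 2 = 2$)
$U{\left(G \right)} = G^{2}$ ($U{\left(G \right)} = G \left(0 + G\right) = G G = G^{2}$)
$U{\left(v{\left(4 \right)} \right)} 4 \left(-3\right) = 2^{2} \cdot 4 \left(-3\right) = 4 \cdot 4 \left(-3\right) = 16 \left(-3\right) = -48$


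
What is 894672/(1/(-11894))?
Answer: -10641228768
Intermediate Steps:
894672/(1/(-11894)) = 894672/(-1/11894) = 894672*(-11894) = -10641228768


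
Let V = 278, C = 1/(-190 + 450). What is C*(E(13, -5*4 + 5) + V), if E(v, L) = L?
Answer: 263/260 ≈ 1.0115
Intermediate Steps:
C = 1/260 ≈ 0.0038462
C*(E(13, -5*4 + 5) + V) = ((-5*4 + 5) + 278)/260 = ((-20 + 5) + 278)/260 = (-15 + 278)/260 = (1/260)*263 = 263/260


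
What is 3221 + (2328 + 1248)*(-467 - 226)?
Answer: -2474947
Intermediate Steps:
3221 + (2328 + 1248)*(-467 - 226) = 3221 + 3576*(-693) = 3221 - 2478168 = -2474947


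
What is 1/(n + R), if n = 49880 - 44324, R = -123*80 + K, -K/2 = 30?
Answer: -1/4344 ≈ -0.00023020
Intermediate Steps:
K = -60 (K = -2*30 = -60)
R = -9900 (R = -123*80 - 60 = -9840 - 60 = -9900)
n = 5556
1/(n + R) = 1/(5556 - 9900) = 1/(-4344) = -1/4344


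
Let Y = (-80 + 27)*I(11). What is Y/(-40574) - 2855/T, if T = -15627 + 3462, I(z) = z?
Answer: 24586193/98716542 ≈ 0.24906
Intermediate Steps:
T = -12165
Y = -583 (Y = (-80 + 27)*11 = -53*11 = -583)
Y/(-40574) - 2855/T = -583/(-40574) - 2855/(-12165) = -583*(-1/40574) - 2855*(-1/12165) = 583/40574 + 571/2433 = 24586193/98716542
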